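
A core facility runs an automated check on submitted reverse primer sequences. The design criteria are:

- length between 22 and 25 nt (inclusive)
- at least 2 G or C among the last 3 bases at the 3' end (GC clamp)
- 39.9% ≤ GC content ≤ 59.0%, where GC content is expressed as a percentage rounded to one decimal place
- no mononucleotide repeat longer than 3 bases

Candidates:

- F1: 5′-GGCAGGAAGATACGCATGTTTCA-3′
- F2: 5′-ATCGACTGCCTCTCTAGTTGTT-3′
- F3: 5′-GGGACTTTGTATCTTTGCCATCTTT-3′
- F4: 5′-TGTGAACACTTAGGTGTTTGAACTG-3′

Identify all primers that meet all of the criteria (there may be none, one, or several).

F4 only.

F1 (23 nt, A=7 T=5 G=7 C=4): length 23 ✓; 3' end TCA has 1 G/C, need ≥2 ✗; GC 11/23 = 47.8% ✓; longest run = 3 ✓ — fails.
F2 (22 nt, A=3 T=9 G=4 C=6): length 22 ✓; 3' end GTT has 1 G/C, need ≥2 ✗; GC 10/22 = 45.5% ✓; longest run = 2 ✓ — fails.
F3 (25 nt, A=3 T=12 G=5 C=5): length 25 ✓; 3' end TTT has 0 G/C, need ≥2 ✗; GC 10/25 = 40.0% ✓; longest run = 3 ✓ — fails.
F4 (25 nt, A=6 T=9 G=7 C=3): length 25 ✓; 3' end CTG has 2 G/C ✓; GC 10/25 = 40.0% ✓; longest run = 3 ✓ — passes.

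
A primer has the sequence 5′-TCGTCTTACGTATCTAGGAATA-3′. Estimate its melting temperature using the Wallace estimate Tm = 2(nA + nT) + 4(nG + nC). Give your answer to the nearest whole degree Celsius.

Base counts: A=6, T=8, G=4, C=4 (length 22).
Tm = 2·(6+8) + 4·(4+4) = 2·14 + 4·8 = 28 + 32 = 60°C.

60°C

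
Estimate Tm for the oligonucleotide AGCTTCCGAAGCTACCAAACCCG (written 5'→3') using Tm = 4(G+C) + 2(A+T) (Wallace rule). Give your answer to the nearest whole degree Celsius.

Base counts: A=7, T=3, G=4, C=9 (length 23).
Tm = 2·(7+3) + 4·(4+9) = 2·10 + 4·13 = 20 + 52 = 72°C.

72°C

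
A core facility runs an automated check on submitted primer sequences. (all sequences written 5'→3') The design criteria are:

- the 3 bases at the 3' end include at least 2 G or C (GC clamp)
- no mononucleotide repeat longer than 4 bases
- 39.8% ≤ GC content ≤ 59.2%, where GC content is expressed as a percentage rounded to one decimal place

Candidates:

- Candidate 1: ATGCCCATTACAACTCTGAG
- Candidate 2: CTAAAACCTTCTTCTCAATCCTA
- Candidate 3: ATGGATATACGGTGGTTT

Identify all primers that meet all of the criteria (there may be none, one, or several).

Candidate 1 only.

Candidate 1 (20 nt, A=6 T=5 G=3 C=6): 3' end GAG has 2 G/C ✓; longest run = 3 ✓; GC 9/20 = 45.0% ✓ — passes.
Candidate 2 (23 nt, A=7 T=8 G=0 C=8): 3' end CTA has 1 G/C, need ≥2 ✗; longest run = 4 ✓; GC 8/23 = 34.8%, outside 39.8–59.2% ✗ — fails.
Candidate 3 (18 nt, A=4 T=7 G=6 C=1): 3' end TTT has 0 G/C, need ≥2 ✗; longest run = 3 ✓; GC 7/18 = 38.9%, outside 39.8–59.2% ✗ — fails.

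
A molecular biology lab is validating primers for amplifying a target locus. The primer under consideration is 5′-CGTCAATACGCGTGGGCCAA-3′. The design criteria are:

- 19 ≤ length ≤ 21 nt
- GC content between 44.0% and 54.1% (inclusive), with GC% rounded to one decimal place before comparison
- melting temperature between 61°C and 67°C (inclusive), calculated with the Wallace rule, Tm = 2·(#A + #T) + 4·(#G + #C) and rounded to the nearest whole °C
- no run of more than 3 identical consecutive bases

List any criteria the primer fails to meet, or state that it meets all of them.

Fails: GC content.

Base counts: A=5, T=3, G=6, C=6 (length 20).
length: length 20 ✓
GC content: GC 12/20 = 60.0%, outside 44.0–54.1% ✗
Tm: Tm = 2·8 + 4·12 = 64°C ✓
homopolymer run: longest run = 3 ✓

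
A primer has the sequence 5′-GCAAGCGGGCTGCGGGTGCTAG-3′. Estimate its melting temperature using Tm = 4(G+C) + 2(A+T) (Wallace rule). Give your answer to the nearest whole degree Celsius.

Base counts: A=3, T=3, G=11, C=5 (length 22).
Tm = 2·(3+3) + 4·(11+5) = 2·6 + 4·16 = 12 + 64 = 76°C.

76°C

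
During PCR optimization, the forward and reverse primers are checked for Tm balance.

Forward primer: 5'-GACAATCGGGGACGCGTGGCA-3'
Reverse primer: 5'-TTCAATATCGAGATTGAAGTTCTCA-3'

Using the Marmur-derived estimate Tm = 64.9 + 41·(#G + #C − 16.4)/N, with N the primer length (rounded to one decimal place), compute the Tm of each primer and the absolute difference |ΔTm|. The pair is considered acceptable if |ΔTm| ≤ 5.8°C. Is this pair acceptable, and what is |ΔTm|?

Forward: G+C = 14, N = 21 → Tm = 64.9 + 41·(14 − 16.4)/21 = 60.2°C.
Reverse: G+C = 8, N = 25 → Tm = 64.9 + 41·(8 − 16.4)/25 = 51.1°C.
|ΔTm| = |60.2 − 51.1| = 9.1°C, > 5.8°C.

|ΔTm| = 9.1°C; the pair is not acceptable.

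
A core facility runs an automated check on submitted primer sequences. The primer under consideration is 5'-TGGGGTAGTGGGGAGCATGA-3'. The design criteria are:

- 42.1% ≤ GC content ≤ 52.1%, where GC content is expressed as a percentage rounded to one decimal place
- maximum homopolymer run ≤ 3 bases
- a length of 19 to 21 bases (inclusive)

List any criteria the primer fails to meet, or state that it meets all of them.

Base counts: A=4, T=4, G=11, C=1 (length 20).
GC content: GC 12/20 = 60.0%, outside 42.1–52.1% ✗
homopolymer run: longest run = 4, exceeds 3 ✗
length: length 20 ✓

Fails: GC content, homopolymer run.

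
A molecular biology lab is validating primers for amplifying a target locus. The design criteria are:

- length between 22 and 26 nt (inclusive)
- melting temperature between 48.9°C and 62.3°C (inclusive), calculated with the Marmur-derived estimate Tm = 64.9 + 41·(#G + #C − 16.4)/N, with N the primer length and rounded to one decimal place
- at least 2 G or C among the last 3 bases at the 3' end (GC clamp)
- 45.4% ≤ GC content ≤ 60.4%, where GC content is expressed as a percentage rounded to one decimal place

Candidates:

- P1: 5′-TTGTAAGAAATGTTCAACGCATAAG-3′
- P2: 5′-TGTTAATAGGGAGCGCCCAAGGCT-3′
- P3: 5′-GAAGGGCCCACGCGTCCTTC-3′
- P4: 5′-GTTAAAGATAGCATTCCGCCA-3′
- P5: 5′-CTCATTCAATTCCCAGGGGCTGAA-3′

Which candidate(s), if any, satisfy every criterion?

P2 only.

P1 (25 nt, A=10 T=7 G=5 C=3): length 25 ✓; Tm = 64.9 + 41·(8 − 16.4)/25 = 51.1°C ✓; 3' end AAG has 1 G/C, need ≥2 ✗; GC 8/25 = 32.0%, outside 45.4–60.4% ✗ — fails.
P2 (24 nt, A=6 T=5 G=8 C=5): length 24 ✓; Tm = 64.9 + 41·(13 − 16.4)/24 = 59.1°C ✓; 3' end GCT has 2 G/C ✓; GC 13/24 = 54.2% ✓ — passes.
P3 (20 nt, A=3 T=3 G=6 C=8): length 20, outside 22–26 ✗; Tm = 64.9 + 41·(14 − 16.4)/20 = 60.0°C ✓; 3' end TTC has 1 G/C, need ≥2 ✗; GC 14/20 = 70.0%, outside 45.4–60.4% ✗ — fails.
P4 (21 nt, A=7 T=5 G=4 C=5): length 21, outside 22–26 ✗; Tm = 64.9 + 41·(9 − 16.4)/21 = 50.5°C ✓; 3' end CCA has 2 G/C ✓; GC 9/21 = 42.9%, outside 45.4–60.4% ✗ — fails.
P5 (24 nt, A=6 T=6 G=5 C=7): length 24 ✓; Tm = 64.9 + 41·(12 − 16.4)/24 = 57.4°C ✓; 3' end GAA has 1 G/C, need ≥2 ✗; GC 12/24 = 50.0% ✓ — fails.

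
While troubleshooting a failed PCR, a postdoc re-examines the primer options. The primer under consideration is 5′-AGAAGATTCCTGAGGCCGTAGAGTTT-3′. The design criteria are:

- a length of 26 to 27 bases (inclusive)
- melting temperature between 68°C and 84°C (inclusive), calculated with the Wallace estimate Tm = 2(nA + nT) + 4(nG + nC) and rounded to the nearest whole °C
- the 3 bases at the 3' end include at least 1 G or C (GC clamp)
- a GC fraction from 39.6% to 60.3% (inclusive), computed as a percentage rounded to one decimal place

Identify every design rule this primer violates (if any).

Base counts: A=7, T=7, G=8, C=4 (length 26).
length: length 26 ✓
Tm: Tm = 2·14 + 4·12 = 76°C ✓
GC clamp: 3' end TTT has 0 G/C, need ≥1 ✗
GC content: GC 12/26 = 46.2% ✓

Fails: GC clamp.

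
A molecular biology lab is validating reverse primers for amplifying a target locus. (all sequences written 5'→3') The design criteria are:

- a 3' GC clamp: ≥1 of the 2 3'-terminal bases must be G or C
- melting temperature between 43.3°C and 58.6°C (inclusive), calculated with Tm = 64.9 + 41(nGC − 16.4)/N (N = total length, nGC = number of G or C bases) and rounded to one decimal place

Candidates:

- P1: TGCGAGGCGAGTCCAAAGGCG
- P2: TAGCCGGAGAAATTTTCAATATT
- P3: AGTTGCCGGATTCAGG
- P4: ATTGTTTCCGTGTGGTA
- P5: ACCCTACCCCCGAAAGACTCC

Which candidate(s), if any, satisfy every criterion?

P3 and P5.

P1 (21 nt, A=5 T=2 G=9 C=5): 3' end CG has 2 G/C ✓; Tm = 64.9 + 41·(14 − 16.4)/21 = 60.2°C, outside 43.3–58.6°C ✗ — fails.
P2 (23 nt, A=8 T=8 G=4 C=3): 3' end TT has 0 G/C, need ≥1 ✗; Tm = 64.9 + 41·(7 − 16.4)/23 = 48.1°C ✓ — fails.
P3 (16 nt, A=3 T=4 G=6 C=3): 3' end GG has 2 G/C ✓; Tm = 64.9 + 41·(9 − 16.4)/16 = 45.9°C ✓ — passes.
P4 (17 nt, A=2 T=8 G=5 C=2): 3' end TA has 0 G/C, need ≥1 ✗; Tm = 64.9 + 41·(7 − 16.4)/17 = 42.2°C, outside 43.3–58.6°C ✗ — fails.
P5 (21 nt, A=6 T=2 G=2 C=11): 3' end CC has 2 G/C ✓; Tm = 64.9 + 41·(13 − 16.4)/21 = 58.3°C ✓ — passes.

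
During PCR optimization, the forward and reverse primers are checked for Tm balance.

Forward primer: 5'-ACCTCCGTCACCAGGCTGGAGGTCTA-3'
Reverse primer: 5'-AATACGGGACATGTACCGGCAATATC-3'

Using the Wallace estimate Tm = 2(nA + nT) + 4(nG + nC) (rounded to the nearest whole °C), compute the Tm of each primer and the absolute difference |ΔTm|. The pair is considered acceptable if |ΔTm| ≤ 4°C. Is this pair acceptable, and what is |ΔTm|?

Forward: A=5 T=5 G=7 C=9 → Tm = 2·10 + 4·16 = 84°C.
Reverse: A=9 T=5 G=6 C=6 → Tm = 2·14 + 4·12 = 76°C.
|ΔTm| = |84 − 76| = 8°C, > 4°C.

|ΔTm| = 8°C; the pair is not acceptable.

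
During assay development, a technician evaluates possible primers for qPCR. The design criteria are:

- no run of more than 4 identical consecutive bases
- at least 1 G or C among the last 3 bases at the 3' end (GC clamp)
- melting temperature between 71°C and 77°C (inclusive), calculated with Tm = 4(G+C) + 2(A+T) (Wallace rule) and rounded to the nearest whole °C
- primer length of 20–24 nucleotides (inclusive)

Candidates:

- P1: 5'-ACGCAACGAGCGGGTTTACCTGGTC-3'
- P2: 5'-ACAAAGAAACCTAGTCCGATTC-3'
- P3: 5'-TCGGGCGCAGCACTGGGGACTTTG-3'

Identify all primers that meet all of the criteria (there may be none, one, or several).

None of the candidates satisfy all criteria.

P1 (25 nt, A=5 T=5 G=8 C=7): longest run = 3 ✓; 3' end GTC has 2 G/C ✓; Tm = 2·10 + 4·15 = 80°C, outside 71–77°C ✗; length 25, outside 20–24 ✗ — fails.
P2 (22 nt, A=9 T=4 G=3 C=6): longest run = 3 ✓; 3' end TTC has 1 G/C ✓; Tm = 2·13 + 4·9 = 62°C, outside 71–77°C ✗; length 22 ✓ — fails.
P3 (24 nt, A=3 T=5 G=10 C=6): longest run = 4 ✓; 3' end TTG has 1 G/C ✓; Tm = 2·8 + 4·16 = 80°C, outside 71–77°C ✗; length 24 ✓ — fails.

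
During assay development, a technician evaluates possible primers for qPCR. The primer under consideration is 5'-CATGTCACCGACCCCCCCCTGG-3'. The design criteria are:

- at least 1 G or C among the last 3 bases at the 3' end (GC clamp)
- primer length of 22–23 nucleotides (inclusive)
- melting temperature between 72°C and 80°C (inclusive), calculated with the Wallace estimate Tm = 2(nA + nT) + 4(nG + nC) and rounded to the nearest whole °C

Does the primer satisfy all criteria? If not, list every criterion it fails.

Base counts: A=3, T=3, G=4, C=12 (length 22).
GC clamp: 3' end TGG has 2 G/C ✓
length: length 22 ✓
Tm: Tm = 2·6 + 4·16 = 76°C ✓

Meets all criteria.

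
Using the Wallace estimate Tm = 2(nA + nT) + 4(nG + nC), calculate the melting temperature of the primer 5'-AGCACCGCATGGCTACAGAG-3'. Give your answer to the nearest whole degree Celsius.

Base counts: A=6, T=2, G=6, C=6 (length 20).
Tm = 2·(6+2) + 4·(6+6) = 2·8 + 4·12 = 16 + 48 = 64°C.

64°C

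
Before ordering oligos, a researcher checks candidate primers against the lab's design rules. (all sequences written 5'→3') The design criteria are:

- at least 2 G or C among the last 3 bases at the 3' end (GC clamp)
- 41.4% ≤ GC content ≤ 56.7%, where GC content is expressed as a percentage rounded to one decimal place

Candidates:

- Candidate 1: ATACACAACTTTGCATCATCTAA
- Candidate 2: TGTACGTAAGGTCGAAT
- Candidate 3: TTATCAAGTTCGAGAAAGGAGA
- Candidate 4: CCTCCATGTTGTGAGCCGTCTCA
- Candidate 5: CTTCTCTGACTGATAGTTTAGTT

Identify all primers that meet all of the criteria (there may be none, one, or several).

Candidate 1 (23 nt, A=9 T=7 G=1 C=6): 3' end TAA has 0 G/C, need ≥2 ✗; GC 7/23 = 30.4%, outside 41.4–56.7% ✗ — fails.
Candidate 2 (17 nt, A=5 T=5 G=5 C=2): 3' end AAT has 0 G/C, need ≥2 ✗; GC 7/17 = 41.2%, outside 41.4–56.7% ✗ — fails.
Candidate 3 (22 nt, A=9 T=5 G=6 C=2): 3' end AGA has 1 G/C, need ≥2 ✗; GC 8/22 = 36.4%, outside 41.4–56.7% ✗ — fails.
Candidate 4 (23 nt, A=3 T=7 G=5 C=8): 3' end TCA has 1 G/C, need ≥2 ✗; GC 13/23 = 56.5% ✓ — fails.
Candidate 5 (23 nt, A=4 T=11 G=4 C=4): 3' end GTT has 1 G/C, need ≥2 ✗; GC 8/23 = 34.8%, outside 41.4–56.7% ✗ — fails.

None of the candidates satisfy all criteria.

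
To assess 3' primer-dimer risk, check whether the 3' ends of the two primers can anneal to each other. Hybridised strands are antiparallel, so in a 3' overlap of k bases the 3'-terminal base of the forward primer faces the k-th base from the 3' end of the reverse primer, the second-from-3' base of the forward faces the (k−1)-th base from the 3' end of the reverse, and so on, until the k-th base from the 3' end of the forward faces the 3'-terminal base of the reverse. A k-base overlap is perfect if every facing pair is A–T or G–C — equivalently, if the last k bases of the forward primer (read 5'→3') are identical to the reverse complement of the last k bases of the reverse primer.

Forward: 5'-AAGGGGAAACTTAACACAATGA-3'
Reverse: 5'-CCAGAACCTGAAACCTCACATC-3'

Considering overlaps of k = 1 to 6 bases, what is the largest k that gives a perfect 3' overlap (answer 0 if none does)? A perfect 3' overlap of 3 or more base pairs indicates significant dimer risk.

Last 6 bases (5'→3') — forward …CAATGA, reverse …CACATC.
Reverse complement of the reverse primer's last 6 bases: GATGTG; its first k bases are the reverse complement of the reverse primer's last k bases, so a perfect k-base overlap needs the forward primer's last k bases to equal them.
Comparing (forward last k vs required): k=1: A vs G ✗; k=2: GA vs GA ✓; k=3: TGA vs GAT ✗; k=4: ATGA vs GATG ✗; k=5: AATGA vs GATGT ✗; k=6: CAATGA vs GATGTG ✗.
Only k = 2 is perfect, so the longest perfect 3' overlap is 2.

Longest perfect overlap: 2 complementary base pairs; below the dimer-risk threshold (threshold 3).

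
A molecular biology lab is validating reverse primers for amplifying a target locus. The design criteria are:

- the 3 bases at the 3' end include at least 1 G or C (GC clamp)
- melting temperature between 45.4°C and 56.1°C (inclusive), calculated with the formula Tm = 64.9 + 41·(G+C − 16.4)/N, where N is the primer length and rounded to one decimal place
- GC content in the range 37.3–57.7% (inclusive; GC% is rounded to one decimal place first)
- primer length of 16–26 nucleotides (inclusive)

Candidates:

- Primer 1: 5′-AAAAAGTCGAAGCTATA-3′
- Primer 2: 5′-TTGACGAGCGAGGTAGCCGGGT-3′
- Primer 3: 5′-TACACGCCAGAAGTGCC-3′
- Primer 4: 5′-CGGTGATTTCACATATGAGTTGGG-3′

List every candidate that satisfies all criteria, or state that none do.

Primer 4 only.

Primer 1 (17 nt, A=9 T=3 G=3 C=2): 3' end ATA has 0 G/C, need ≥1 ✗; Tm = 64.9 + 41·(5 − 16.4)/17 = 37.4°C, outside 45.4–56.1°C ✗; GC 5/17 = 29.4%, outside 37.3–57.7% ✗; length 17 ✓ — fails.
Primer 2 (22 nt, A=4 T=4 G=10 C=4): 3' end GGT has 2 G/C ✓; Tm = 64.9 + 41·(14 − 16.4)/22 = 60.4°C, outside 45.4–56.1°C ✗; GC 14/22 = 63.6%, outside 37.3–57.7% ✗; length 22 ✓ — fails.
Primer 3 (17 nt, A=5 T=2 G=4 C=6): 3' end GCC has 3 G/C ✓; Tm = 64.9 + 41·(10 − 16.4)/17 = 49.5°C ✓; GC 10/17 = 58.8%, outside 37.3–57.7% ✗; length 17 ✓ — fails.
Primer 4 (24 nt, A=5 T=8 G=8 C=3): 3' end GGG has 3 G/C ✓; Tm = 64.9 + 41·(11 − 16.4)/24 = 55.7°C ✓; GC 11/24 = 45.8% ✓; length 24 ✓ — passes.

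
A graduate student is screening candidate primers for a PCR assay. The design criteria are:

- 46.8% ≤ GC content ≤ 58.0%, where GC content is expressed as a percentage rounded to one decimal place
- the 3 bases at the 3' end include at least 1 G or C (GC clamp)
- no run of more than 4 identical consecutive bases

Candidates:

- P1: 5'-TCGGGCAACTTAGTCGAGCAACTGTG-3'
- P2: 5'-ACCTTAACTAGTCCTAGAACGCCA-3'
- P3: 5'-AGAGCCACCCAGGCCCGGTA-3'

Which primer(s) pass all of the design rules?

P1 (26 nt, A=6 T=6 G=8 C=6): GC 14/26 = 53.8% ✓; 3' end GTG has 2 G/C ✓; longest run = 3 ✓ — passes.
P2 (24 nt, A=8 T=5 G=3 C=8): GC 11/24 = 45.8%, outside 46.8–58.0% ✗; 3' end CCA has 2 G/C ✓; longest run = 2 ✓ — fails.
P3 (20 nt, A=5 T=1 G=6 C=8): GC 14/20 = 70.0%, outside 46.8–58.0% ✗; 3' end GTA has 1 G/C ✓; longest run = 3 ✓ — fails.

P1 only.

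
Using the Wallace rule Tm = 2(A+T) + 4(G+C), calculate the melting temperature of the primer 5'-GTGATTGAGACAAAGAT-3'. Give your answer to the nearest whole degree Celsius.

46°C

Base counts: A=7, T=4, G=5, C=1 (length 17).
Tm = 2·(7+4) + 4·(5+1) = 2·11 + 4·6 = 22 + 24 = 46°C.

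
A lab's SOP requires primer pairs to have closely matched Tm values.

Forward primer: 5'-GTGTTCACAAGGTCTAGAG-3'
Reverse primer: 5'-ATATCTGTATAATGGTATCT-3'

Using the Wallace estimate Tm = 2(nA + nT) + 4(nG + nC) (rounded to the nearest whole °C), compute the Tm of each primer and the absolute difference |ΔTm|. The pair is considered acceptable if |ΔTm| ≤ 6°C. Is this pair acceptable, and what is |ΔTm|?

|ΔTm| = 6°C; the pair is acceptable.

Forward: A=5 T=5 G=6 C=3 → Tm = 2·10 + 4·9 = 56°C.
Reverse: A=6 T=9 G=3 C=2 → Tm = 2·15 + 4·5 = 50°C.
|ΔTm| = |56 − 50| = 6°C, ≤ 6°C.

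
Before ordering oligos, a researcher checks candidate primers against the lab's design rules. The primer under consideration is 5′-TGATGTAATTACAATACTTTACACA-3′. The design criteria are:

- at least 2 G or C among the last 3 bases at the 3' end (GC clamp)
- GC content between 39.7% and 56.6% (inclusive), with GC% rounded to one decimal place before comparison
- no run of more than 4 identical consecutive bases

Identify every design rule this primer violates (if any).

Base counts: A=10, T=9, G=2, C=4 (length 25).
GC clamp: 3' end ACA has 1 G/C, need ≥2 ✗
GC content: GC 6/25 = 24.0%, outside 39.7–56.6% ✗
homopolymer run: longest run = 3 ✓

Fails: GC clamp, GC content.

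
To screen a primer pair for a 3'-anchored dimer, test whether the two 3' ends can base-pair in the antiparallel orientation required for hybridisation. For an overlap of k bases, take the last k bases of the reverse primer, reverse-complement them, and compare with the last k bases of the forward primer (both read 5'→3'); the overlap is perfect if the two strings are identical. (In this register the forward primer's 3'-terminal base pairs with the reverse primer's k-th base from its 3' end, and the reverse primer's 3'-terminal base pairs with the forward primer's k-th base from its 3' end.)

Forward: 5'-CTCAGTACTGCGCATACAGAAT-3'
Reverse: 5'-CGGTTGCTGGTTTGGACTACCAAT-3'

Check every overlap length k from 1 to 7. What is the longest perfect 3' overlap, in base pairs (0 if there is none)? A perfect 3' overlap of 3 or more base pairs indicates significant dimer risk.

Longest perfect overlap: 2 complementary base pairs; below the dimer-risk threshold (threshold 3).

Last 7 bases (5'→3') — forward …ACAGAAT, reverse …TACCAAT.
Reverse complement of the reverse primer's last 7 bases: ATTGGTA; its first k bases are the reverse complement of the reverse primer's last k bases, so a perfect k-base overlap needs the forward primer's last k bases to equal them.
Comparing (forward last k vs required): k=1: T vs A ✗; k=2: AT vs AT ✓; k=3: AAT vs ATT ✗; k=4: GAAT vs ATTG ✗; k=5: AGAAT vs ATTGG ✗; k=6: CAGAAT vs ATTGGT ✗; k=7: ACAGAAT vs ATTGGTA ✗.
Only k = 2 is perfect, so the longest perfect 3' overlap is 2.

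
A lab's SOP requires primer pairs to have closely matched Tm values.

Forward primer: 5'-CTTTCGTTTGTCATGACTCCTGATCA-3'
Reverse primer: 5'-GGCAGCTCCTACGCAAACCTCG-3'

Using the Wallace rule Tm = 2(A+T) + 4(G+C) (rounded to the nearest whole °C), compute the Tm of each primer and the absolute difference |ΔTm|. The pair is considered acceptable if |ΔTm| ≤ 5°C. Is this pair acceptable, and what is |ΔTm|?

Forward: A=4 T=11 G=4 C=7 → Tm = 2·15 + 4·11 = 74°C.
Reverse: A=5 T=3 G=5 C=9 → Tm = 2·8 + 4·14 = 72°C.
|ΔTm| = |74 − 72| = 2°C, ≤ 5°C.

|ΔTm| = 2°C; the pair is acceptable.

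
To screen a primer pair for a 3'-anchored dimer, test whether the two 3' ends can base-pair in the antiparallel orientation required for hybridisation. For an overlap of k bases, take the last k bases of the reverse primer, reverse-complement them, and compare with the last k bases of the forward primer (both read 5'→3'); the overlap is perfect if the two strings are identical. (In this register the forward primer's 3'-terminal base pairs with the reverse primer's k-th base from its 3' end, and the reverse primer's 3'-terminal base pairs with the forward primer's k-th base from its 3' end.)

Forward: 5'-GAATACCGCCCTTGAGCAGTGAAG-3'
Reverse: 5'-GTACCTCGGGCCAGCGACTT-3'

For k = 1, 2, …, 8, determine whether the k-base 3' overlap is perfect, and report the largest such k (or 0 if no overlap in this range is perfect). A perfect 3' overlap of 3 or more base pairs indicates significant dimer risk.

Longest perfect overlap: 3 complementary base pairs; significant dimer risk (threshold 3).

Last 8 bases (5'→3') — forward …CAGTGAAG, reverse …AGCGACTT.
Reverse complement of the reverse primer's last 8 bases: AAGTCGCT; its first k bases are the reverse complement of the reverse primer's last k bases, so a perfect k-base overlap needs the forward primer's last k bases to equal them.
Comparing (forward last k vs required): k=1: G vs A ✗; k=2: AG vs AA ✗; k=3: AAG vs AAG ✓; k=4: GAAG vs AAGT ✗; k=5: TGAAG vs AAGTC ✗; k=6: GTGAAG vs AAGTCG ✗; k=7: AGTGAAG vs AAGTCGC ✗; k=8: CAGTGAAG vs AAGTCGCT ✗.
Only k = 3 is perfect, so the longest perfect 3' overlap is 3.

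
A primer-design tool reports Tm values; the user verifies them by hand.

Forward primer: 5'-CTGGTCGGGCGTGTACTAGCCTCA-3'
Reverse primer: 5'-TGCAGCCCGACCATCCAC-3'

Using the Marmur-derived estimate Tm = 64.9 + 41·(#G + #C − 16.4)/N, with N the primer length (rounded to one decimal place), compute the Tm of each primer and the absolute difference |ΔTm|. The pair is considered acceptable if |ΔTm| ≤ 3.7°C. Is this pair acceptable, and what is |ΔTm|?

Forward: G+C = 15, N = 24 → Tm = 64.9 + 41·(15 − 16.4)/24 = 62.5°C.
Reverse: G+C = 12, N = 18 → Tm = 64.9 + 41·(12 − 16.4)/18 = 54.9°C.
|ΔTm| = |62.5 − 54.9| = 7.6°C, > 3.7°C.

|ΔTm| = 7.6°C; the pair is not acceptable.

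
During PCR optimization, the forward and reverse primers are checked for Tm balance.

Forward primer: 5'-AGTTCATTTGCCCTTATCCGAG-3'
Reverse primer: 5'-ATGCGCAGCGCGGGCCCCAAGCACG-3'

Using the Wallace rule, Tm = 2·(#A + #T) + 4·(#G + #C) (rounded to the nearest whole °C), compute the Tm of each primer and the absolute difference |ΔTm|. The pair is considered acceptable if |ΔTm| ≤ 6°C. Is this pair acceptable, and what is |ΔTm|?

Forward: A=4 T=8 G=4 C=6 → Tm = 2·12 + 4·10 = 64°C.
Reverse: A=5 T=1 G=9 C=10 → Tm = 2·6 + 4·19 = 88°C.
|ΔTm| = |64 − 88| = 24°C, > 6°C.

|ΔTm| = 24°C; the pair is not acceptable.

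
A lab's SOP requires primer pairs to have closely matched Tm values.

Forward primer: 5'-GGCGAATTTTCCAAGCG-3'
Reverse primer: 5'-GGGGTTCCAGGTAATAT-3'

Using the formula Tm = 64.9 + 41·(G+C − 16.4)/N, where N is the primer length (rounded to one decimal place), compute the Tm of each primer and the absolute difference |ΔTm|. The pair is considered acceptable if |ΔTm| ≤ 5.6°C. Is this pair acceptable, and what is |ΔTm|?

|ΔTm| = 2.5°C; the pair is acceptable.

Forward: G+C = 9, N = 17 → Tm = 64.9 + 41·(9 − 16.4)/17 = 47.1°C.
Reverse: G+C = 8, N = 17 → Tm = 64.9 + 41·(8 − 16.4)/17 = 44.6°C.
|ΔTm| = |47.1 − 44.6| = 2.5°C, ≤ 5.6°C.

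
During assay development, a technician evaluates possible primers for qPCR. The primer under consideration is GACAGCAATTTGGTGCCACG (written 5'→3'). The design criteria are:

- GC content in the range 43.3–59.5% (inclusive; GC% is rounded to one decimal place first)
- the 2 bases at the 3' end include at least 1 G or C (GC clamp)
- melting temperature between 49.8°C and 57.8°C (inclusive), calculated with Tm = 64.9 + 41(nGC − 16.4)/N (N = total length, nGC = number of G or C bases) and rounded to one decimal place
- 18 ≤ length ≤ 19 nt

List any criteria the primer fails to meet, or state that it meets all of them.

Base counts: A=5, T=4, G=6, C=5 (length 20).
GC content: GC 11/20 = 55.0% ✓
GC clamp: 3' end CG has 2 G/C ✓
Tm: Tm = 64.9 + 41·(11 − 16.4)/20 = 53.8°C ✓
length: length 20, outside 18–19 ✗

Fails: length.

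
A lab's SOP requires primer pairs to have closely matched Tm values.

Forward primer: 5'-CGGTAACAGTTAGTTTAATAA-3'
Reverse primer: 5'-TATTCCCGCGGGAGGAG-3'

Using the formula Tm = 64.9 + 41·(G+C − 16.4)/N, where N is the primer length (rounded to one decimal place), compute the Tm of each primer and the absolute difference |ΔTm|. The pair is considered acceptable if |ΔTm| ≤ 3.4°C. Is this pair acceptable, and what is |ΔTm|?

|ΔTm| = 7.3°C; the pair is not acceptable.

Forward: G+C = 6, N = 21 → Tm = 64.9 + 41·(6 − 16.4)/21 = 44.6°C.
Reverse: G+C = 11, N = 17 → Tm = 64.9 + 41·(11 − 16.4)/17 = 51.9°C.
|ΔTm| = |44.6 − 51.9| = 7.3°C, > 3.4°C.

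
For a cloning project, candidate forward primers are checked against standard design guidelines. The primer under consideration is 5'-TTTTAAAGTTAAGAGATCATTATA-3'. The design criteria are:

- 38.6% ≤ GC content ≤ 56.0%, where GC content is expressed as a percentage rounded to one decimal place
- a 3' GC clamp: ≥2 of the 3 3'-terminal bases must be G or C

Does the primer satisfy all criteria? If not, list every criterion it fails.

Base counts: A=10, T=10, G=3, C=1 (length 24).
GC content: GC 4/24 = 16.7%, outside 38.6–56.0% ✗
GC clamp: 3' end ATA has 0 G/C, need ≥2 ✗

Fails: GC content, GC clamp.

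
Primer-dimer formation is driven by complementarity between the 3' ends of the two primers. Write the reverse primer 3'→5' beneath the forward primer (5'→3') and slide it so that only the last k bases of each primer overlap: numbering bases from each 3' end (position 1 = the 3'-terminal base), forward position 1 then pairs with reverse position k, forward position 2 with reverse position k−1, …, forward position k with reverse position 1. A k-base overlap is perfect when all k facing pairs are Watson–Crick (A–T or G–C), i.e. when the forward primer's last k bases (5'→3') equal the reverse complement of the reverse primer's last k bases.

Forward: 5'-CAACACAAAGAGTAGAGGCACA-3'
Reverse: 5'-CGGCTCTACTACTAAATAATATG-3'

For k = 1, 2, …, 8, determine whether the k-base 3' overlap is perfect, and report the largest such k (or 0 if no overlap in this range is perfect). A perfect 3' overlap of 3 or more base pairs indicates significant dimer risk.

Last 8 bases (5'→3') — forward …GAGGCACA, reverse …ATAATATG.
Reverse complement of the reverse primer's last 8 bases: CATATTAT; its first k bases are the reverse complement of the reverse primer's last k bases, so a perfect k-base overlap needs the forward primer's last k bases to equal them.
Comparing (forward last k vs required): k=1: A vs C ✗; k=2: CA vs CA ✓; k=3: ACA vs CAT ✗; k=4: CACA vs CATA ✗; k=5: GCACA vs CATAT ✗; k=6: GGCACA vs CATATT ✗; k=7: AGGCACA vs CATATTA ✗; k=8: GAGGCACA vs CATATTAT ✗.
Only k = 2 is perfect, so the longest perfect 3' overlap is 2.

Longest perfect overlap: 2 complementary base pairs; below the dimer-risk threshold (threshold 3).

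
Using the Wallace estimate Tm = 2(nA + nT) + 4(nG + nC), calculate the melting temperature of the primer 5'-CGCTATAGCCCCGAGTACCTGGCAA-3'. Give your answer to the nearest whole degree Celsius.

Base counts: A=6, T=4, G=6, C=9 (length 25).
Tm = 2·(6+4) + 4·(6+9) = 2·10 + 4·15 = 20 + 60 = 80°C.

80°C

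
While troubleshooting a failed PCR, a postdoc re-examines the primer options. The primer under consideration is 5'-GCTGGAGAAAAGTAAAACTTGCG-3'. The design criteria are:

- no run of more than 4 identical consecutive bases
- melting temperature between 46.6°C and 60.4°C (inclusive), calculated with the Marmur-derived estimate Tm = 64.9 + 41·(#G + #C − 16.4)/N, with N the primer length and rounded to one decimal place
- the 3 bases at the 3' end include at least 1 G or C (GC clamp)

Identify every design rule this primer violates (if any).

Meets all criteria.

Base counts: A=9, T=4, G=7, C=3 (length 23).
homopolymer run: longest run = 4 ✓
Tm: Tm = 64.9 + 41·(10 − 16.4)/23 = 53.5°C ✓
GC clamp: 3' end GCG has 3 G/C ✓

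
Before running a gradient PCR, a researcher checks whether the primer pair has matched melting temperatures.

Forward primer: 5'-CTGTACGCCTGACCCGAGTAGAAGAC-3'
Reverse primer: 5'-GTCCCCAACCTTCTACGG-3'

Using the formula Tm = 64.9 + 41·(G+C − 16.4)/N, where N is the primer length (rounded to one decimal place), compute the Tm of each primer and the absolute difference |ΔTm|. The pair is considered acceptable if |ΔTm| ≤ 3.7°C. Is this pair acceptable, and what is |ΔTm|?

|ΔTm| = 10.1°C; the pair is not acceptable.

Forward: G+C = 15, N = 26 → Tm = 64.9 + 41·(15 − 16.4)/26 = 62.7°C.
Reverse: G+C = 11, N = 18 → Tm = 64.9 + 41·(11 − 16.4)/18 = 52.6°C.
|ΔTm| = |62.7 − 52.6| = 10.1°C, > 3.7°C.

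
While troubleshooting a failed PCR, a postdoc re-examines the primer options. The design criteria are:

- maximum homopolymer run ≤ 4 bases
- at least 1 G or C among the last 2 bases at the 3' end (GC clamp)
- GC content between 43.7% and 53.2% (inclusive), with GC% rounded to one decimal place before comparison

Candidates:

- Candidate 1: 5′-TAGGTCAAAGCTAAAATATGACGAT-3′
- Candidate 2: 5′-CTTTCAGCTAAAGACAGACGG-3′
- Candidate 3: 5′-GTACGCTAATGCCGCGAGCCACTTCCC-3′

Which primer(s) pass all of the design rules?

Candidate 1 (25 nt, A=11 T=6 G=5 C=3): longest run = 4 ✓; 3' end AT has 0 G/C, need ≥1 ✗; GC 8/25 = 32.0%, outside 43.7–53.2% ✗ — fails.
Candidate 2 (21 nt, A=7 T=4 G=5 C=5): longest run = 3 ✓; 3' end GG has 2 G/C ✓; GC 10/21 = 47.6% ✓ — passes.
Candidate 3 (27 nt, A=5 T=5 G=6 C=11): longest run = 3 ✓; 3' end CC has 2 G/C ✓; GC 17/27 = 63.0%, outside 43.7–53.2% ✗ — fails.

Candidate 2 only.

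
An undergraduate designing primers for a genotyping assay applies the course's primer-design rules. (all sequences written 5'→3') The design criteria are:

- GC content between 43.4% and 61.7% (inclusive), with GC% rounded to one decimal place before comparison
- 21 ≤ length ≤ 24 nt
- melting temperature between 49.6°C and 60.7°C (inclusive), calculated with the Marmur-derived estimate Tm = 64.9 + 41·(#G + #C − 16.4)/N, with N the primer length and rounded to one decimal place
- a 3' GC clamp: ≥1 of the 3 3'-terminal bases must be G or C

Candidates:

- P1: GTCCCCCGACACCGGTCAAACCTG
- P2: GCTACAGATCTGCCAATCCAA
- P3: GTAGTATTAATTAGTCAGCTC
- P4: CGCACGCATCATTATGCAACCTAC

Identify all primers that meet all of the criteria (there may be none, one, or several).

P2 and P4.

P1 (24 nt, A=5 T=3 G=5 C=11): GC 16/24 = 66.7%, outside 43.4–61.7% ✗; length 24 ✓; Tm = 64.9 + 41·(16 − 16.4)/24 = 64.2°C, outside 49.6–60.7°C ✗; 3' end CTG has 2 G/C ✓ — fails.
P2 (21 nt, A=7 T=4 G=3 C=7): GC 10/21 = 47.6% ✓; length 21 ✓; Tm = 64.9 + 41·(10 − 16.4)/21 = 52.4°C ✓; 3' end CAA has 1 G/C ✓ — passes.
P3 (21 nt, A=6 T=8 G=4 C=3): GC 7/21 = 33.3%, outside 43.4–61.7% ✗; length 21 ✓; Tm = 64.9 + 41·(7 − 16.4)/21 = 46.5°C, outside 49.6–60.7°C ✗; 3' end CTC has 2 G/C ✓ — fails.
P4 (24 nt, A=7 T=5 G=3 C=9): GC 12/24 = 50.0% ✓; length 24 ✓; Tm = 64.9 + 41·(12 − 16.4)/24 = 57.4°C ✓; 3' end TAC has 1 G/C ✓ — passes.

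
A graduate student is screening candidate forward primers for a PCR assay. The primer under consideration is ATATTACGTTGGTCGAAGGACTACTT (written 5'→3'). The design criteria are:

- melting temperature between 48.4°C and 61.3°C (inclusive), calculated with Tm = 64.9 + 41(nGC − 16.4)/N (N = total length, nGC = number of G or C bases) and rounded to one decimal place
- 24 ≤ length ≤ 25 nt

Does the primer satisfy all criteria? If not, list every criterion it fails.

Base counts: A=7, T=9, G=6, C=4 (length 26).
Tm: Tm = 64.9 + 41·(10 − 16.4)/26 = 54.8°C ✓
length: length 26, outside 24–25 ✗

Fails: length.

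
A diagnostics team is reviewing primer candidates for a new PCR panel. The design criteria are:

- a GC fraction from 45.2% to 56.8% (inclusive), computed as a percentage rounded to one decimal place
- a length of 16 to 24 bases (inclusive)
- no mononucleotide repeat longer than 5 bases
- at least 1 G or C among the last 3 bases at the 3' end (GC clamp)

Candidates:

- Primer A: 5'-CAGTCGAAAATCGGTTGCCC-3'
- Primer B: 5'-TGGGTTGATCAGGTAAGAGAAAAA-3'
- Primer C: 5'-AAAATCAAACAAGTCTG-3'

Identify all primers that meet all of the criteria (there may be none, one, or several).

Primer A only.

Primer A (20 nt, A=5 T=4 G=5 C=6): GC 11/20 = 55.0% ✓; length 20 ✓; longest run = 4 ✓; 3' end CCC has 3 G/C ✓ — passes.
Primer B (24 nt, A=10 T=5 G=8 C=1): GC 9/24 = 37.5%, outside 45.2–56.8% ✗; length 24 ✓; longest run = 5 ✓; 3' end AAA has 0 G/C, need ≥1 ✗ — fails.
Primer C (17 nt, A=9 T=3 G=2 C=3): GC 5/17 = 29.4%, outside 45.2–56.8% ✗; length 17 ✓; longest run = 4 ✓; 3' end CTG has 2 G/C ✓ — fails.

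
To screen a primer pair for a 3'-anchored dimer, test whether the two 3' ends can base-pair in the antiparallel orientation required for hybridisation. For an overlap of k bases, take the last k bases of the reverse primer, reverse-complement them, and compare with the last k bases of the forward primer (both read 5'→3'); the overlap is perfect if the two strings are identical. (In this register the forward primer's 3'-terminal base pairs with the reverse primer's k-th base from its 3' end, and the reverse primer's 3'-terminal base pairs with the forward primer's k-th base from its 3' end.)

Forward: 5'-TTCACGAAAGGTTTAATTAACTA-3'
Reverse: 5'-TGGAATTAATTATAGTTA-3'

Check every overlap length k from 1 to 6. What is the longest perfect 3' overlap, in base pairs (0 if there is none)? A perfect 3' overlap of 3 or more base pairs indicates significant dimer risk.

Last 6 bases (5'→3') — forward …TAACTA, reverse …TAGTTA.
Reverse complement of the reverse primer's last 6 bases: TAACTA; its first k bases are the reverse complement of the reverse primer's last k bases, so a perfect k-base overlap needs the forward primer's last k bases to equal them.
Comparing (forward last k vs required): k=1: A vs T ✗; k=2: TA vs TA ✓; k=3: CTA vs TAA ✗; k=4: ACTA vs TAAC ✗; k=5: AACTA vs TAACT ✗; k=6: TAACTA vs TAACTA ✓.
Perfect overlaps at k = 2, 6; the largest is 6.

Longest perfect overlap: 6 complementary base pairs; significant dimer risk (threshold 3).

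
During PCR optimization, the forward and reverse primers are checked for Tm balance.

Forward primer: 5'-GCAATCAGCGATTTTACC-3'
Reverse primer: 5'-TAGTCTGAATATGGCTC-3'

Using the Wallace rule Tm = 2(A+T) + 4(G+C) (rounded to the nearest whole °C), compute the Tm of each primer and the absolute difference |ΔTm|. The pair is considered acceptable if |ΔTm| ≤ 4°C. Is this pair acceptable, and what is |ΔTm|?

|ΔTm| = 4°C; the pair is acceptable.

Forward: A=5 T=5 G=3 C=5 → Tm = 2·10 + 4·8 = 52°C.
Reverse: A=4 T=6 G=4 C=3 → Tm = 2·10 + 4·7 = 48°C.
|ΔTm| = |52 − 48| = 4°C, ≤ 4°C.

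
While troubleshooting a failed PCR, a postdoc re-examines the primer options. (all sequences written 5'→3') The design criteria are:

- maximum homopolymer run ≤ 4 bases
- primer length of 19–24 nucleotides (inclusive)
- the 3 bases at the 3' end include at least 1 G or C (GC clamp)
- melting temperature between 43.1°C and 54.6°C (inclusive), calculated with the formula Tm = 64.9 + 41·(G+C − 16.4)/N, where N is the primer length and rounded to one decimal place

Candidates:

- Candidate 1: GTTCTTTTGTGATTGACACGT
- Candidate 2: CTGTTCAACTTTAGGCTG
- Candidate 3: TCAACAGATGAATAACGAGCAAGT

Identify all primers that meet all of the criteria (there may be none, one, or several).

Candidate 1 (21 nt, A=3 T=10 G=5 C=3): longest run = 4 ✓; length 21 ✓; 3' end CGT has 2 G/C ✓; Tm = 64.9 + 41·(8 − 16.4)/21 = 48.5°C ✓ — passes.
Candidate 2 (18 nt, A=3 T=7 G=4 C=4): longest run = 3 ✓; length 18, outside 19–24 ✗; 3' end CTG has 2 G/C ✓; Tm = 64.9 + 41·(8 − 16.4)/18 = 45.8°C ✓ — fails.
Candidate 3 (24 nt, A=11 T=4 G=5 C=4): longest run = 2 ✓; length 24 ✓; 3' end AGT has 1 G/C ✓; Tm = 64.9 + 41·(9 − 16.4)/24 = 52.3°C ✓ — passes.

Candidate 1 and Candidate 3.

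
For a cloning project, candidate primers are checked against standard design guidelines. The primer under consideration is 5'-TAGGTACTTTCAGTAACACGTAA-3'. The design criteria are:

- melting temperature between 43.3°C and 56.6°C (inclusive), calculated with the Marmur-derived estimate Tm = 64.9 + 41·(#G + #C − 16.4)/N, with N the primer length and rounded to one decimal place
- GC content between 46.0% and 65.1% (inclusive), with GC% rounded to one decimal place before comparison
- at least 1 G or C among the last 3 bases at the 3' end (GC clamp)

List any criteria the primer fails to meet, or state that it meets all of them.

Base counts: A=8, T=7, G=4, C=4 (length 23).
Tm: Tm = 64.9 + 41·(8 − 16.4)/23 = 49.9°C ✓
GC content: GC 8/23 = 34.8%, outside 46.0–65.1% ✗
GC clamp: 3' end TAA has 0 G/C, need ≥1 ✗

Fails: GC content, GC clamp.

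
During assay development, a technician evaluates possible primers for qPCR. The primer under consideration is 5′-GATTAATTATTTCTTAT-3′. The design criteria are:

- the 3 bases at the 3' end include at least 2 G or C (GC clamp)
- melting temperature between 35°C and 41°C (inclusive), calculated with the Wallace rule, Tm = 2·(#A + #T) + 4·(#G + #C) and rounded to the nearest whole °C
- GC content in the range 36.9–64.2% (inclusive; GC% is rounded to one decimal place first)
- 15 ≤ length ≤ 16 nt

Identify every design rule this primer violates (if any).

Base counts: A=5, T=10, G=1, C=1 (length 17).
GC clamp: 3' end TAT has 0 G/C, need ≥2 ✗
Tm: Tm = 2·15 + 4·2 = 38°C ✓
GC content: GC 2/17 = 11.8%, outside 36.9–64.2% ✗
length: length 17, outside 15–16 ✗

Fails: GC clamp, GC content, length.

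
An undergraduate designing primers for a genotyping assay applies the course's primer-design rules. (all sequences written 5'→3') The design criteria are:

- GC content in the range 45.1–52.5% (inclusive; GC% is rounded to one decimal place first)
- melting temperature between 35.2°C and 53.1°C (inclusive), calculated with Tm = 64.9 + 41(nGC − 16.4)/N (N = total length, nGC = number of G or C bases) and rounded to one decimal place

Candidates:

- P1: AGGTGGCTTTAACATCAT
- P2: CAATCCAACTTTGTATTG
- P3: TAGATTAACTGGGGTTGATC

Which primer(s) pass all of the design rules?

None of the candidates satisfy all criteria.

P1 (18 nt, A=5 T=6 G=4 C=3): GC 7/18 = 38.9%, outside 45.1–52.5% ✗; Tm = 64.9 + 41·(7 − 16.4)/18 = 43.5°C ✓ — fails.
P2 (18 nt, A=5 T=7 G=2 C=4): GC 6/18 = 33.3%, outside 45.1–52.5% ✗; Tm = 64.9 + 41·(6 − 16.4)/18 = 41.2°C ✓ — fails.
P3 (20 nt, A=5 T=7 G=6 C=2): GC 8/20 = 40.0%, outside 45.1–52.5% ✗; Tm = 64.9 + 41·(8 − 16.4)/20 = 47.7°C ✓ — fails.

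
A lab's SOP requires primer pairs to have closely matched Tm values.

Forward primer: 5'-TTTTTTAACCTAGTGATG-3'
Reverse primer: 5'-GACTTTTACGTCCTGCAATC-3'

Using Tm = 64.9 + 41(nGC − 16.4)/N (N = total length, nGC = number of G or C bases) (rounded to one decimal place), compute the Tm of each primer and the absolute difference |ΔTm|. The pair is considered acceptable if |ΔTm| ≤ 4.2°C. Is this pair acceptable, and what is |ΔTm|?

Forward: G+C = 5, N = 18 → Tm = 64.9 + 41·(5 − 16.4)/18 = 38.9°C.
Reverse: G+C = 9, N = 20 → Tm = 64.9 + 41·(9 − 16.4)/20 = 49.7°C.
|ΔTm| = |38.9 − 49.7| = 10.8°C, > 4.2°C.

|ΔTm| = 10.8°C; the pair is not acceptable.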